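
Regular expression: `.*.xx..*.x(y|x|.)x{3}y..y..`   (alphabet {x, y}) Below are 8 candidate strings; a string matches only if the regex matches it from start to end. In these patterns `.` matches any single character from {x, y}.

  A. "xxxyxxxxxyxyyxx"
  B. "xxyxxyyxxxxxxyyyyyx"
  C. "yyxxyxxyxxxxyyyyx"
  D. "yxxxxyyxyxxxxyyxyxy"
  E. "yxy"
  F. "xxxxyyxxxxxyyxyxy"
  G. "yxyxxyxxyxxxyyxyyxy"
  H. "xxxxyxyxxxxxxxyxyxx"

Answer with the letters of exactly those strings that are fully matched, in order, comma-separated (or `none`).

B, F

A → no match
B → match
C → no match
D → no match
E → no match
F → match
G → no match
H → no match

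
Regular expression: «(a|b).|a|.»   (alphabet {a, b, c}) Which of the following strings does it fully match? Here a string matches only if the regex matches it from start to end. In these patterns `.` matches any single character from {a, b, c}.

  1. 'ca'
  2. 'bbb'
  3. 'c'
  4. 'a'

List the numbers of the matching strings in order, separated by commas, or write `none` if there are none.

1 → no match
2 → no match
3 → match
4 → match

3, 4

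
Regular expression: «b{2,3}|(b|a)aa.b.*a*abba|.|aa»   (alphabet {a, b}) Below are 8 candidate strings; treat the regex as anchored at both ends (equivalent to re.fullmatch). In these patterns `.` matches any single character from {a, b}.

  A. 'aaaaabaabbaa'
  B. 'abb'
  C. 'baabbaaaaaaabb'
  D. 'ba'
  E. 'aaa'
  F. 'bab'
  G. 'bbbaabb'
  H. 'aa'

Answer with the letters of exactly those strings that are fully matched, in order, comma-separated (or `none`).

A → no match
B → no match
C → no match
D → no match
E → no match
F → no match
G → no match
H → match

H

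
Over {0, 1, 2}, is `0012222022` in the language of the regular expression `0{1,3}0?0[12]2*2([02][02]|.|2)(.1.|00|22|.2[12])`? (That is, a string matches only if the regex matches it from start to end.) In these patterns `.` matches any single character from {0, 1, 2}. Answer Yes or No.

Yes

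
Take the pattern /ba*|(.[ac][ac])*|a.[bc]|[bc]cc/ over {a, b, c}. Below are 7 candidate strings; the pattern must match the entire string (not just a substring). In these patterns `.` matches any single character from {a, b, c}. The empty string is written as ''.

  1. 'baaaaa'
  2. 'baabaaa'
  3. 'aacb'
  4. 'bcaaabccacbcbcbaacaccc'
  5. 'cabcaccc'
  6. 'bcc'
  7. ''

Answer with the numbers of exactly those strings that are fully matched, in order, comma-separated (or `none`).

1, 6, 7

1 → match
2 → no match
3 → no match
4 → no match
5 → no match
6 → match
7 → match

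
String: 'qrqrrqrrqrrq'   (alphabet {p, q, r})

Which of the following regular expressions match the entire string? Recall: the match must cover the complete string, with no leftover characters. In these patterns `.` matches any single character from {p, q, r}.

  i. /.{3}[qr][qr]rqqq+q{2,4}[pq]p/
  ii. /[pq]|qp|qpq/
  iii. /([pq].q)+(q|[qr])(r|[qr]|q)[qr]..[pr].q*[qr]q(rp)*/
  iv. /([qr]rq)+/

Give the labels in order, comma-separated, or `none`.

i → no match — must end with 'p'
ii → no match
iii → no match
iv → match

iv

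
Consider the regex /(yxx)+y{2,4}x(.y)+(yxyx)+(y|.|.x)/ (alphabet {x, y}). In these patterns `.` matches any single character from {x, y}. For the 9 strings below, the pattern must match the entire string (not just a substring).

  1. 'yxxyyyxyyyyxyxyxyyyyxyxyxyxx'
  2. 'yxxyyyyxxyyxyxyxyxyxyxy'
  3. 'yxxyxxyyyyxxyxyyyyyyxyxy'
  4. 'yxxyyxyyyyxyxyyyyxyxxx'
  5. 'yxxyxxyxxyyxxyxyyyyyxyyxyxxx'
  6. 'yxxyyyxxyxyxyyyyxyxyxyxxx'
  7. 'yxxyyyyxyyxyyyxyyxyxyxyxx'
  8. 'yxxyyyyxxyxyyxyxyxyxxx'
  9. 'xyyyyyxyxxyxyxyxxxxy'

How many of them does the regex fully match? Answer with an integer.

1 → match
2 → match
3 → match
4 → match
5 → match
6 → match
7 → match
8 → match
9 → no match — must start with 'yxx'
Total matched: 8

8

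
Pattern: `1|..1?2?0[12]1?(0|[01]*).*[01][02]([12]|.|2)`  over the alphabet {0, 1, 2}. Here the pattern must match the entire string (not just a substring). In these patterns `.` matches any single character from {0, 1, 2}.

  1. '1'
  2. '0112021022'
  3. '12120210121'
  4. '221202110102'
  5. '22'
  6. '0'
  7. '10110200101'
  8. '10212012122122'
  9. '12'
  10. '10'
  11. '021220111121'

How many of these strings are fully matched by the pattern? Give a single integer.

4

1 → match
2 → match
3 → match
4 → match
5 → no match
6 → no match
7 → no match
8 → no match
9 → no match
10 → no match
11 → no match
Total matched: 4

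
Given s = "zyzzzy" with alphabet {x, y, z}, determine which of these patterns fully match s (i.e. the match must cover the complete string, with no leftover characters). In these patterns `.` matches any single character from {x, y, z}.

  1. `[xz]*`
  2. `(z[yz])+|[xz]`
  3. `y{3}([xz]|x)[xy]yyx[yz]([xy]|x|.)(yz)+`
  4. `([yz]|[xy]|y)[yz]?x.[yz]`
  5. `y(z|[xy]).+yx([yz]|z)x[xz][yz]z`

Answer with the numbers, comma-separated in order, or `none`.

2

1 → no match
2 → match
3 → no match — must start with "y"
4 → no match
5 → no match — must start with "y"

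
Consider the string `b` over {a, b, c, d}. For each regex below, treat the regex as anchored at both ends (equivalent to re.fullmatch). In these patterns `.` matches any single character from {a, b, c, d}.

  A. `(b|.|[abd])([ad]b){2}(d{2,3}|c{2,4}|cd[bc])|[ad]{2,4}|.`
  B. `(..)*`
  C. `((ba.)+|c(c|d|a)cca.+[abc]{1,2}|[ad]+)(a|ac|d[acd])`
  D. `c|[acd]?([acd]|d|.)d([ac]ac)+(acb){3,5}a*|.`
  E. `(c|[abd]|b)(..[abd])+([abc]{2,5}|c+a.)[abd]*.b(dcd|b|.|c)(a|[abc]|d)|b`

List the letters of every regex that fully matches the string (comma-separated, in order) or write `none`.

A, D, E

A → match
B → no match
C → no match
D → match
E → match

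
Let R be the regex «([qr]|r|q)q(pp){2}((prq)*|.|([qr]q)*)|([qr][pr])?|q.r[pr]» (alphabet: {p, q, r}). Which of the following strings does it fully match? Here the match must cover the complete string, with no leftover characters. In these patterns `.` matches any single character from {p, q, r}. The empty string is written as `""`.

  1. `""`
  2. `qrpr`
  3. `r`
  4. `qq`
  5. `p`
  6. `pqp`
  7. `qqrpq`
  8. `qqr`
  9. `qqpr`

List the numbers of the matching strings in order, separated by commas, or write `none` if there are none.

1 → match
2 → no match
3 → no match
4 → no match
5 → no match
6 → no match
7 → no match
8 → no match
9 → no match

1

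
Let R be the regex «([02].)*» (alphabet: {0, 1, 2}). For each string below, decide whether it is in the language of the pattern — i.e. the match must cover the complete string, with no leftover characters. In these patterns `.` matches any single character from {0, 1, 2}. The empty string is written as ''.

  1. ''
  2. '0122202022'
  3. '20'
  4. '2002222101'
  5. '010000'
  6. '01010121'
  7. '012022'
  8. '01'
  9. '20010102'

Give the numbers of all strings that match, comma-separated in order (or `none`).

1 → match
2 → match
3 → match
4 → match
5 → match
6 → match
7 → match
8 → match
9 → match

1, 2, 3, 4, 5, 6, 7, 8, 9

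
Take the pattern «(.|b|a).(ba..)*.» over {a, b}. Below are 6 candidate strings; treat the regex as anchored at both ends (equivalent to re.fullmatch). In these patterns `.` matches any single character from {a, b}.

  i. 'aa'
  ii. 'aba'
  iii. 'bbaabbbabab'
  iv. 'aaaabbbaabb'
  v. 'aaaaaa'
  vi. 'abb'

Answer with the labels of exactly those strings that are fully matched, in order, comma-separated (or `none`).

i → no match
ii → match
iii → no match
iv → no match
v → no match
vi → match

ii, vi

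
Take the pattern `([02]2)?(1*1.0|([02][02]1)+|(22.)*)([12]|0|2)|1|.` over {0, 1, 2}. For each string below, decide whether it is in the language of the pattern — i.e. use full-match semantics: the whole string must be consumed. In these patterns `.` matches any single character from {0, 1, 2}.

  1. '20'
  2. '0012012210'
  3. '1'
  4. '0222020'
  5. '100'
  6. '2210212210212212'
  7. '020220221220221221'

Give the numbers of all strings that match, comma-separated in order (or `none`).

2, 3, 6

1 → no match
2 → match
3 → match
4 → no match
5 → no match
6 → match
7 → no match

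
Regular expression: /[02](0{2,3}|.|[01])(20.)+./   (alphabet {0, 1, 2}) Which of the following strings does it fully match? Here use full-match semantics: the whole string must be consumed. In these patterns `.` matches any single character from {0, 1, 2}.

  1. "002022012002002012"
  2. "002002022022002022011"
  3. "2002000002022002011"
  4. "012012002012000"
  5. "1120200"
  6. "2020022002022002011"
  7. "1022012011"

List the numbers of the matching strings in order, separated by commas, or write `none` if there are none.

1, 2, 4

1 → match
2 → match
3 → no match
4 → match
5 → no match
6 → no match
7 → no match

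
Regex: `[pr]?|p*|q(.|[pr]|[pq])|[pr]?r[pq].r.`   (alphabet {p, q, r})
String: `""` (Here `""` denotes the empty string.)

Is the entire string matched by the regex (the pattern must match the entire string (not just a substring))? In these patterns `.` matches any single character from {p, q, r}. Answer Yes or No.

Yes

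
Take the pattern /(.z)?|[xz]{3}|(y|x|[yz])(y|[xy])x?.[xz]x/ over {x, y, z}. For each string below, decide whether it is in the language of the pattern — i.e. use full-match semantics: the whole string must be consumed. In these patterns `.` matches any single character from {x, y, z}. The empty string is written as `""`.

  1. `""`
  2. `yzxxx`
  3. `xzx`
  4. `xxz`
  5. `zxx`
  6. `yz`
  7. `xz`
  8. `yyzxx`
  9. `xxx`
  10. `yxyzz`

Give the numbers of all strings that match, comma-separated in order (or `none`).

1 → match
2 → no match
3 → match
4 → match
5 → match
6 → match
7 → match
8 → match
9 → match
10 → no match

1, 3, 4, 5, 6, 7, 8, 9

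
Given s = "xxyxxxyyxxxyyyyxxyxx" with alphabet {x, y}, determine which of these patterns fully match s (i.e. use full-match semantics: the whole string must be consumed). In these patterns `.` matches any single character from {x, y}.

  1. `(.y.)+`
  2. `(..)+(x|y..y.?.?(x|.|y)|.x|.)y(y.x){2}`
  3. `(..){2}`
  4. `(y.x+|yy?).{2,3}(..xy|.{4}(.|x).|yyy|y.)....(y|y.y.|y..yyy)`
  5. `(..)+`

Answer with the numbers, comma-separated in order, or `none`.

2, 5

1 → no match
2 → match
3 → no match
4 → no match — must start with "y"
5 → match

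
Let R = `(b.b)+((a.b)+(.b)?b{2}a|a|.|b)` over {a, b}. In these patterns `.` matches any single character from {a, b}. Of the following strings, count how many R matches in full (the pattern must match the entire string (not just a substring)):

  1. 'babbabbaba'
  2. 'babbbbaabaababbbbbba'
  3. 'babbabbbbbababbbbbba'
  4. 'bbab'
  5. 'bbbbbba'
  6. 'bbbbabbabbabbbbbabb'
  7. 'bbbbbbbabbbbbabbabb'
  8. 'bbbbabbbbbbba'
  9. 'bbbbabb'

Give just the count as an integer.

1 → match
2 → match
3 → match
4 → no match
5 → match
6 → match
7 → match
8 → match
9 → match
Total matched: 8

8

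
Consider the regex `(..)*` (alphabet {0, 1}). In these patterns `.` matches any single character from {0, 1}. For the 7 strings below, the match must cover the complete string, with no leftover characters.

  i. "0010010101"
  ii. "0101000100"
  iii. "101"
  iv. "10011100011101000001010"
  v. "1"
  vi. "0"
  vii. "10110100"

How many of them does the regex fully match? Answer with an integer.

i → match
ii → match
iii → no match
iv → no match
v → no match
vi → no match
vii → match
Total matched: 3

3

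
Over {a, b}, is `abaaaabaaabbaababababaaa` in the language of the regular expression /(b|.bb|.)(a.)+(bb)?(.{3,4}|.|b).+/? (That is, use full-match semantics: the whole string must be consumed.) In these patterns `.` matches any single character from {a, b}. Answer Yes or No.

No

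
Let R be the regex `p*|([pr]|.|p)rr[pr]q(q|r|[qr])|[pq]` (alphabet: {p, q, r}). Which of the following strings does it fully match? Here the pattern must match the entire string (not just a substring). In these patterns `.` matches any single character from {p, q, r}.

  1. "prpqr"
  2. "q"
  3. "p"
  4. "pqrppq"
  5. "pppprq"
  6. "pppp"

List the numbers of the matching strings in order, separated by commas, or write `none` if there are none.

2, 3, 6

1 → no match
2 → match
3 → match
4 → no match
5 → no match
6 → match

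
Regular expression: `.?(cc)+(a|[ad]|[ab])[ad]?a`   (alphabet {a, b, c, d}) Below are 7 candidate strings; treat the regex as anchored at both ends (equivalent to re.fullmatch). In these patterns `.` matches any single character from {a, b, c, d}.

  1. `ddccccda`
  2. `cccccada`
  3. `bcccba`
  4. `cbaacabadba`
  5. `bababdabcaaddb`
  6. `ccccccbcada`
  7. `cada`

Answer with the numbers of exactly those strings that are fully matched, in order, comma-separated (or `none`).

2

1 → no match
2 → match
3 → no match
4 → no match
5 → no match — must end with `a`
6 → no match
7 → no match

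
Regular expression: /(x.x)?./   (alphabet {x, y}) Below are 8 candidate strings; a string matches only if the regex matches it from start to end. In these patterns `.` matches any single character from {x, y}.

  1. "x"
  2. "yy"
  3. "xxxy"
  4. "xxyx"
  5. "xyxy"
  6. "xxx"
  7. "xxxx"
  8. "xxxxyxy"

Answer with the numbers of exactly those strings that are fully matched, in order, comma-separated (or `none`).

1 → match
2 → no match
3 → match
4 → no match
5 → match
6 → no match
7 → match
8 → no match

1, 3, 5, 7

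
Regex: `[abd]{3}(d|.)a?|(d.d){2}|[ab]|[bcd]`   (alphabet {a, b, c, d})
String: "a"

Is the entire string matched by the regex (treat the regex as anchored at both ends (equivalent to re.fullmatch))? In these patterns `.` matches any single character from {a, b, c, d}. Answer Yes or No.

Yes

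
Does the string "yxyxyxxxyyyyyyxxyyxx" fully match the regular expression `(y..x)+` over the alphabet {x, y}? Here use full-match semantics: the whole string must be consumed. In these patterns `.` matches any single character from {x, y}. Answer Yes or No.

No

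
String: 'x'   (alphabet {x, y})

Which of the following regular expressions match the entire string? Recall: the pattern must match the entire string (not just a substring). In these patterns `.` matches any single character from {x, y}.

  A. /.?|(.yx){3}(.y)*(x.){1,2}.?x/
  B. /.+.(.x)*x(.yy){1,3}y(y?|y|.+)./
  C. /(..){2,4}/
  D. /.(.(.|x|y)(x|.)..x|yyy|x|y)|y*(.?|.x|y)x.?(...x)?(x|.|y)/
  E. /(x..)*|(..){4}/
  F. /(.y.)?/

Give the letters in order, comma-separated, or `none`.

A

A → match
B → no match
C → no match
D → no match
E → no match
F → no match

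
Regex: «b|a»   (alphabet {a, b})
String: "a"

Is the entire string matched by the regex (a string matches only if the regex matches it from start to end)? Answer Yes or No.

Yes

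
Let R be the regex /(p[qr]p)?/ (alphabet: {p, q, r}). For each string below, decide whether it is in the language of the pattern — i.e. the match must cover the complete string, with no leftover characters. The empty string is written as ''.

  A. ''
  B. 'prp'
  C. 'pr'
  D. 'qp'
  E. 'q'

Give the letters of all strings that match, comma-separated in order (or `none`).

A, B

A → match
B → match
C → no match
D → no match
E → no match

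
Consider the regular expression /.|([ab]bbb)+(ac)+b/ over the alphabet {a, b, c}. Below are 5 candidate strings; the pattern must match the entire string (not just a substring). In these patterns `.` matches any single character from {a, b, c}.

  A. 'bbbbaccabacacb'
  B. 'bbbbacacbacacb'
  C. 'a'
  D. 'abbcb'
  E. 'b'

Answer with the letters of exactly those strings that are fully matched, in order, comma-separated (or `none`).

A → no match
B → no match
C. 'a' → match
D. 'abbcb' → no match
E. 'b' → match

C, E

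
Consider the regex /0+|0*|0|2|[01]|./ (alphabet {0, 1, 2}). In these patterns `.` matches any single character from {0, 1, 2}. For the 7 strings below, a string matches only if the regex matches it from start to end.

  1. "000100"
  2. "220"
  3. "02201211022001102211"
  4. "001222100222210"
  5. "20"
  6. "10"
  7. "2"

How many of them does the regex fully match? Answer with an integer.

1 → no match
2 → no match
3 → no match
4 → no match
5 → no match
6 → no match
7 → match
Total matched: 1

1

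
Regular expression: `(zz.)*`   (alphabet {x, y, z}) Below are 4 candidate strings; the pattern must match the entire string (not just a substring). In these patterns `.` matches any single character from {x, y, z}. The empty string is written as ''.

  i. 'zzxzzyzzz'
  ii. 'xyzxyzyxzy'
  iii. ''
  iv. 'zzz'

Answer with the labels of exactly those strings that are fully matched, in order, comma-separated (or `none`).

i → match
ii → no match
iii → match
iv → match

i, iii, iv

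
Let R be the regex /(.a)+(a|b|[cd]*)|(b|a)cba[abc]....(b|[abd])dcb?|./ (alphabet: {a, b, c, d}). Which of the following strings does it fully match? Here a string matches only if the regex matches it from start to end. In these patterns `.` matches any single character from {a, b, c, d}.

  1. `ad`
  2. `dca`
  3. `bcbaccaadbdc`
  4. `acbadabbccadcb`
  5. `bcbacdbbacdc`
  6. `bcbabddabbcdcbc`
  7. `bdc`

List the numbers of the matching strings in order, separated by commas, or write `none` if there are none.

1 → no match
2 → no match
3 → match
4 → no match
5 → no match
6 → no match
7 → no match

3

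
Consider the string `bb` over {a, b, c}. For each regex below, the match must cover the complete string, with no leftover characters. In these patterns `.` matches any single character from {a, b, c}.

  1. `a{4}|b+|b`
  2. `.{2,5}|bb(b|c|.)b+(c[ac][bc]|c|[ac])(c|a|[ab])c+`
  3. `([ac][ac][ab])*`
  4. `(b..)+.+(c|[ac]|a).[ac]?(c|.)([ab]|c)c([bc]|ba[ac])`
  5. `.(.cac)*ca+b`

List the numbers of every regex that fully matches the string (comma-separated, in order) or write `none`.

1, 2

1 → match
2 → match
3 → no match
4 → no match
5 → no match — must end with `ab`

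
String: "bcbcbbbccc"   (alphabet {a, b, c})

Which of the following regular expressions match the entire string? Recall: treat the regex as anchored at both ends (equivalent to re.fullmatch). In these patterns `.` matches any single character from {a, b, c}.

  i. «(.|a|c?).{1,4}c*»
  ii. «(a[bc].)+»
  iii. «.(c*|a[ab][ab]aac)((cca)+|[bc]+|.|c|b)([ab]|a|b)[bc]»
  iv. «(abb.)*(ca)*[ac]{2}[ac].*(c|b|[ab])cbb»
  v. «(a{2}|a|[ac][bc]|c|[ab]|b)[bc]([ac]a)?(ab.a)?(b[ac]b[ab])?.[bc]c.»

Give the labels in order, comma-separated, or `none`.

v

i → no match
ii → no match — must start with "a"
iii → no match
iv → no match — must end with "cbb"
v → match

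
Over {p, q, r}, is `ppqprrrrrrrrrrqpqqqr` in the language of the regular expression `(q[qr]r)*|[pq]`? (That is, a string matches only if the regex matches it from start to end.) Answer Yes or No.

No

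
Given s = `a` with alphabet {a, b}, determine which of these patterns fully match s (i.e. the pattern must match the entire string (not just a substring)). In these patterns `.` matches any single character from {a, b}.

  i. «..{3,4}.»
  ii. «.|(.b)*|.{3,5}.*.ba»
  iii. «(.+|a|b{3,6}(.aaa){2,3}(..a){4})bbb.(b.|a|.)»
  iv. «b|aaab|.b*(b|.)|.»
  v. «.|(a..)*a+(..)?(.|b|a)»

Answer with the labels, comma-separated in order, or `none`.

ii, iv, v

i → no match
ii → match
iii → no match
iv → match
v → match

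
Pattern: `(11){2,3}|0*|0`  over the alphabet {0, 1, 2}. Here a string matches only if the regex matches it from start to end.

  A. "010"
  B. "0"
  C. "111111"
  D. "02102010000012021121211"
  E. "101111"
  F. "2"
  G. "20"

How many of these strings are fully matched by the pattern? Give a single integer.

2

A. "010" → no match
B. "0" → match
C. "111111" → match
D → no match
E. "101111" → no match
F. "2" → no match
G. "20" → no match
Total matched: 2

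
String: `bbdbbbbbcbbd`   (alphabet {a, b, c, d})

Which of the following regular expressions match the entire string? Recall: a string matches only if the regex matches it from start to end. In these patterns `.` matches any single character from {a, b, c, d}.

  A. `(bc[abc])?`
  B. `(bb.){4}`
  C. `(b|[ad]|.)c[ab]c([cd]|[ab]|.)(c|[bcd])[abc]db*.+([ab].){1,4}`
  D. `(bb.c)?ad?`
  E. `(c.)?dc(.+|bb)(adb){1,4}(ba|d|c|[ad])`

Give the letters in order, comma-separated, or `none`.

B

A → no match
B → match
C → no match
D → no match
E → no match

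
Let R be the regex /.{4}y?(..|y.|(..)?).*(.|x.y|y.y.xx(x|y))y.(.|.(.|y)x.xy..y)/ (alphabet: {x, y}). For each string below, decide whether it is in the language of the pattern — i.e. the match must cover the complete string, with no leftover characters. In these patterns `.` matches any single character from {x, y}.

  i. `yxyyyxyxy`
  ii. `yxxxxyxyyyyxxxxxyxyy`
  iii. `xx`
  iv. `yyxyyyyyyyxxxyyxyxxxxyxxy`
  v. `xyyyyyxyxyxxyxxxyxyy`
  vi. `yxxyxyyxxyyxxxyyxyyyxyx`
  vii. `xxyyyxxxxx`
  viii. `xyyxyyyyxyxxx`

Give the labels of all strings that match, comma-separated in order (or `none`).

i → match
ii → match
iii → no match
iv → match
v → match
vi → no match
vii → no match
viii → no match

i, ii, iv, v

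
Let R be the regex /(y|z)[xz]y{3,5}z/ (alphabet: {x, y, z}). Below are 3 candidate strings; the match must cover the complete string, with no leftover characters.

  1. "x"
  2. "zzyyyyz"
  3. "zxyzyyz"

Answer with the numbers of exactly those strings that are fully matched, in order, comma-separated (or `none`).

1 → no match — must end with "yz"
2 → match
3 → no match

2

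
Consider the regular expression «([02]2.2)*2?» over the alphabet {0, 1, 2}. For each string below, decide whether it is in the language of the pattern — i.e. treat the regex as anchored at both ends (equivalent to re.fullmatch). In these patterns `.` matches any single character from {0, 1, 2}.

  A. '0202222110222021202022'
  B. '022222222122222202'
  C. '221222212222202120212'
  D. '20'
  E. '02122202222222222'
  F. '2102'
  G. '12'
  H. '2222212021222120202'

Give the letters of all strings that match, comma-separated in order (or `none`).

A → no match
B → no match
C → no match
D → no match
E → match
F → no match
G → no match
H → no match

E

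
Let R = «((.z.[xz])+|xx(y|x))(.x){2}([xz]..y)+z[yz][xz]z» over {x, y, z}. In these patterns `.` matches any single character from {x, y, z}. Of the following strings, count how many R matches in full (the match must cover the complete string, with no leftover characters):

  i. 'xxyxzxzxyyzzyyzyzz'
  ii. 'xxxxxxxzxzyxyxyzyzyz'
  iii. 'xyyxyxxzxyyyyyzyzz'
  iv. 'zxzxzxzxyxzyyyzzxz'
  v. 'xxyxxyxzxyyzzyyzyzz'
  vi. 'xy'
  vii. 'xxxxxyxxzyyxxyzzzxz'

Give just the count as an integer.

i → no match
ii → no match
iii → no match
iv → no match
v → match
vi → no match — must end with 'z'
vii → no match
Total matched: 1

1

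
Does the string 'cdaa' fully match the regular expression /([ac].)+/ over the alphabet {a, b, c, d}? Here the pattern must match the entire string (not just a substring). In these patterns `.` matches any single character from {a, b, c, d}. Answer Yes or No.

Yes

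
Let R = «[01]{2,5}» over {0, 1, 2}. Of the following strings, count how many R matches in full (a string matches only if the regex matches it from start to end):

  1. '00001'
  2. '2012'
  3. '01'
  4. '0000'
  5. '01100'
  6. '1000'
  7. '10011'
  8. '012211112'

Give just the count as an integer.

6

1. '00001' → match
2. '2012' → no match
3. '01' → match
4. '0000' → match
5. '01100' → match
6. '1000' → match
7. '10011' → match
8. '012211112' → no match
Total matched: 6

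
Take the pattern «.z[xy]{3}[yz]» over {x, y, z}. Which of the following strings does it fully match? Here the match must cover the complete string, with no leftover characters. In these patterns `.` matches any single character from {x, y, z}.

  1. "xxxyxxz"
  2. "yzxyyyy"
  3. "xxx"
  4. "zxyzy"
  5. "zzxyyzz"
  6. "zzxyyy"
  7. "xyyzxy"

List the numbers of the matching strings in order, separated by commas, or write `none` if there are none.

1 → no match
2 → no match
3 → no match
4 → no match
5 → no match
6 → match
7 → no match

6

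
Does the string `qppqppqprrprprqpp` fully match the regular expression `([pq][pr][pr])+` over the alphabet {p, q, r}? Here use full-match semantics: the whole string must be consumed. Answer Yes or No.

No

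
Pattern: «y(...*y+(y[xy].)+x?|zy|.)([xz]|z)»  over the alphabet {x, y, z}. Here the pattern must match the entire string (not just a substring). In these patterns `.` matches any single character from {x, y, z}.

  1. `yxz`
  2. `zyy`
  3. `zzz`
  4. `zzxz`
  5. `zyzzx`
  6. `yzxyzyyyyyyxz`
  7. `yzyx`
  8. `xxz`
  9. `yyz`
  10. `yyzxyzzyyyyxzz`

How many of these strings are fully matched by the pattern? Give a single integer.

5

1 → match
2 → no match — must start with `y`
3 → no match — must start with `y`
4 → no match — must start with `y`
5 → no match — must start with `y`
6 → match
7 → match
8 → no match — must start with `y`
9 → match
10 → match
Total matched: 5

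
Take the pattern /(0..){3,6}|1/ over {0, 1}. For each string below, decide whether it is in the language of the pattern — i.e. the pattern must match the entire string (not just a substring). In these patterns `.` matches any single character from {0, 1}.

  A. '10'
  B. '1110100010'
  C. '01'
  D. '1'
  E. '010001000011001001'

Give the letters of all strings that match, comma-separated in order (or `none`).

A. '10' → no match
B. '1110100010' → no match
C. '01' → no match
D. '1' → match
E → match

D, E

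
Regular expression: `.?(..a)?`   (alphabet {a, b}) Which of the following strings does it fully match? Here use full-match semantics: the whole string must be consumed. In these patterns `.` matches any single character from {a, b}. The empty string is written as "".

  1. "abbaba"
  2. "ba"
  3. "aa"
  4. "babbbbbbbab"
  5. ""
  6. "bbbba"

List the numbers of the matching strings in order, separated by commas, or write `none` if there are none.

1 → no match
2 → no match
3 → no match
4 → no match
5 → match
6 → no match

5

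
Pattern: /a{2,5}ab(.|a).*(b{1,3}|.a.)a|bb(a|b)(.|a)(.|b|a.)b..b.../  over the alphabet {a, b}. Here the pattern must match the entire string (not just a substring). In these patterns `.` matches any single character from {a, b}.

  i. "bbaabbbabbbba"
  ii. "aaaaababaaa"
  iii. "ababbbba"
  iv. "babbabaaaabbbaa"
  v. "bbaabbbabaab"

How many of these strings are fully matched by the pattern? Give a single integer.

i → no match
ii → match
iii → no match
iv → no match
v → match
Total matched: 2

2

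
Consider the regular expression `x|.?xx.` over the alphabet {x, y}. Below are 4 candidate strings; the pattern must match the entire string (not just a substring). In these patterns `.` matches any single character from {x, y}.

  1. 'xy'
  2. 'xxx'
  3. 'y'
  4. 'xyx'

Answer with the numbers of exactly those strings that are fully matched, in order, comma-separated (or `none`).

1 → no match
2 → match
3 → no match
4 → no match

2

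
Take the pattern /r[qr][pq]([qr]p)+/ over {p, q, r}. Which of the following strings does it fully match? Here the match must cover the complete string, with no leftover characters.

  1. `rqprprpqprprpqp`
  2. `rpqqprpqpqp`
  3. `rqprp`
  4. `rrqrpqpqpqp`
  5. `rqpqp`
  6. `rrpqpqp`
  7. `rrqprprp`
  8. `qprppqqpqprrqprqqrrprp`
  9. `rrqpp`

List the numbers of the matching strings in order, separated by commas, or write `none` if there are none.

1 → match
2. `rpqqprpqpqp` → no match
3. `rqprp` → match
4. `rrqrpqpqpqp` → match
5. `rqpqp` → match
6. `rrpqpqp` → match
7. `rrqprprp` → no match
8 → no match — must start with `r`
9. `rrqpp` → no match

1, 3, 4, 5, 6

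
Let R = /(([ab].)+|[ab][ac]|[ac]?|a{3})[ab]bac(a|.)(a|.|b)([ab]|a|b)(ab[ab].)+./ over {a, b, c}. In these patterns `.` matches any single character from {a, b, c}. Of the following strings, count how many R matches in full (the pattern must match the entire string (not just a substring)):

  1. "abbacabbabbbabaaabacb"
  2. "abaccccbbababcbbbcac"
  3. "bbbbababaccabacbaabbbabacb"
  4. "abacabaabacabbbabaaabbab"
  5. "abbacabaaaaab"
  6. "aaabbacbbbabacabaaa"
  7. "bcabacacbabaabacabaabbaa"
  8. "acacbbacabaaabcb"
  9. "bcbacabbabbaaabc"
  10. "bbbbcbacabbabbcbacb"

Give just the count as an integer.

1 → match
2 → no match
3 → no match
4 → match
5 → no match
6 → match
7 → match
8 → no match
9 → no match
10 → no match
Total matched: 4

4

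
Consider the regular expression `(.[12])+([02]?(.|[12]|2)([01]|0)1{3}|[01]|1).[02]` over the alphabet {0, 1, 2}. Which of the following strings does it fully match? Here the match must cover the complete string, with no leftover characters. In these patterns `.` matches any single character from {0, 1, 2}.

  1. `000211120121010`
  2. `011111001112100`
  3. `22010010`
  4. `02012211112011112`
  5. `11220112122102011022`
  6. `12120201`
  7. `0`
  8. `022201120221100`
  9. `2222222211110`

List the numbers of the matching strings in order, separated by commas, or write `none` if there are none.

1 → no match
2 → no match
3 → no match
4 → match
5 → no match
6 → no match
7 → no match
8 → match
9 → match

4, 8, 9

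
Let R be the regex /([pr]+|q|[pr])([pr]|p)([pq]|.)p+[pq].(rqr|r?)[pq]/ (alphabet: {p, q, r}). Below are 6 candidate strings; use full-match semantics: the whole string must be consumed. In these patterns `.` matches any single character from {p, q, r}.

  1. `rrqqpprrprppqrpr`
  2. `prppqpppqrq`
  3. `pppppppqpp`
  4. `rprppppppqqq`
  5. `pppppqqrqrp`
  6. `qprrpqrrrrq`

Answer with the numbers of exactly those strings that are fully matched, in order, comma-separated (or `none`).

2, 3, 4, 5

1 → no match
2 → match
3 → match
4 → match
5 → match
6 → no match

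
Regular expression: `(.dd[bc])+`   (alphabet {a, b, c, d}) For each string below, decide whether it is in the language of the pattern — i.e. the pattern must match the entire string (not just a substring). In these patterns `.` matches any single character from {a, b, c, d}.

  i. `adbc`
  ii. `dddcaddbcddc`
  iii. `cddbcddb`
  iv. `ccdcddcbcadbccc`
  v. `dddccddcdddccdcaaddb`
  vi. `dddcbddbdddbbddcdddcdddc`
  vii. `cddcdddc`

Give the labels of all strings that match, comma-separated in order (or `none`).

ii, iii, vi, vii

i → no match
ii → match
iii → match
iv → no match
v → no match
vi → match
vii → match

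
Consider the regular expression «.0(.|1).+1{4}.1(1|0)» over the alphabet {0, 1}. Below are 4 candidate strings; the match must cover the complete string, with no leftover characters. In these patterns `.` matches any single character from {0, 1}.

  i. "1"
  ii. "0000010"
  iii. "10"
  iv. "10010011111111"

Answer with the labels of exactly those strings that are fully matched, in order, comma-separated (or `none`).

i → no match
ii → no match
iii → no match
iv → match

iv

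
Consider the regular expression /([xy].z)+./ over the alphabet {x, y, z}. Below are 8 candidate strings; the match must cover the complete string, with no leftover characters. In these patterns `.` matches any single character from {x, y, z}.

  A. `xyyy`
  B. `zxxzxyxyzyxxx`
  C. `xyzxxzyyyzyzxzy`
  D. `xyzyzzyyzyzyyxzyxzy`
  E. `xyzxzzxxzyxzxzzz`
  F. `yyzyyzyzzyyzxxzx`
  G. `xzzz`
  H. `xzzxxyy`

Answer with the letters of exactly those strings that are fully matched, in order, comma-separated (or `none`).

E, F, G

A. `xyyy` → no match
B → no match
C → no match
D → no match
E → match
F → match
G. `xzzz` → match
H. `xzzxxyy` → no match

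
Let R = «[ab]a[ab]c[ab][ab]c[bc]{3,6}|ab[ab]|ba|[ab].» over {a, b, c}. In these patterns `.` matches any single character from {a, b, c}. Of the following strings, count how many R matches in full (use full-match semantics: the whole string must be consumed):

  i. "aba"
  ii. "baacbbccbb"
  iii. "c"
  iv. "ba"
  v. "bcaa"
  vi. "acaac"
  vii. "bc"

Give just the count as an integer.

i → match
ii → match
iii → no match
iv → match
v → no match
vi → no match
vii → match
Total matched: 4

4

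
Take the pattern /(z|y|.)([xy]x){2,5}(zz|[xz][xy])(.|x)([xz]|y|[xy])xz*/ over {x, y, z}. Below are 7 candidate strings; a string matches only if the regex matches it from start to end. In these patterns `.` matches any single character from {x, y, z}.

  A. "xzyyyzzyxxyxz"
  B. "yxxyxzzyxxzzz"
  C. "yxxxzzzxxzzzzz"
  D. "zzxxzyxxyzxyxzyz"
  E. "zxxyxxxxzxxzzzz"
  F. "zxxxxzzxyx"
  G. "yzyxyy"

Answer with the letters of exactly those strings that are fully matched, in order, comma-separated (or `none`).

B, F

A → no match
B → match
C → no match
D → no match
E → no match
F → match
G → no match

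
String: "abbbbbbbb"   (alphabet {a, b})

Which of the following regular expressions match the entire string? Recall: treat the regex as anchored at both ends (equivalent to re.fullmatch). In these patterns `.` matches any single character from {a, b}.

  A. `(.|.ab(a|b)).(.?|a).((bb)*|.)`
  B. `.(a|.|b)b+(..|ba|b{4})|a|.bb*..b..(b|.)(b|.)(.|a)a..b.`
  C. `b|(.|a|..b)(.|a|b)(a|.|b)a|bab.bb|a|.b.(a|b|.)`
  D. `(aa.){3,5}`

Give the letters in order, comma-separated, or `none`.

A → match
B → match
C → no match
D → no match — must start with "aa"

A, B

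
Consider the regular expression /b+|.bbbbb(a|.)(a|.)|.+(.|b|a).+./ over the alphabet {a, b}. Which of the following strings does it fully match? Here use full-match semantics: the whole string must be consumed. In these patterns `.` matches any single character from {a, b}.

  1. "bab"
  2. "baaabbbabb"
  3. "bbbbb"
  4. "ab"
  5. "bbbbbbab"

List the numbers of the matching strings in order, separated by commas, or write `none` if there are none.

1 → no match
2 → match
3 → match
4 → no match
5 → match

2, 3, 5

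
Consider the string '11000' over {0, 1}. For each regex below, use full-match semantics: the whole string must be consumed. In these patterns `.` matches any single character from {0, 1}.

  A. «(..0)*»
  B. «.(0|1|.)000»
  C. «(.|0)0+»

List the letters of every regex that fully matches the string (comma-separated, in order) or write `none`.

A → no match
B → match
C → no match

B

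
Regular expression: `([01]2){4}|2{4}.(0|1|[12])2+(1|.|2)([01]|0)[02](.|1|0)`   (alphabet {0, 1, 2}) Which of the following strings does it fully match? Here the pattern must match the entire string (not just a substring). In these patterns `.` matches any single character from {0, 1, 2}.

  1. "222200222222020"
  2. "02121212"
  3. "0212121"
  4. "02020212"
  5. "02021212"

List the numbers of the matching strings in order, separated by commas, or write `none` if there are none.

1 → match
2. "02121212" → match
3. "0212121" → no match
4. "02020212" → match
5. "02021212" → match

1, 2, 4, 5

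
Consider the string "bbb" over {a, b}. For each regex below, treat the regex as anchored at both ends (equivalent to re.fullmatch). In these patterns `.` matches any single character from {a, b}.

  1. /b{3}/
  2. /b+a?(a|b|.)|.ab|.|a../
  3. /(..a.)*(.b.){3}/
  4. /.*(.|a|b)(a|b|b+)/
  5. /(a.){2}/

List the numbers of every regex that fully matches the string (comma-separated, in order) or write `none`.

1 → match
2 → match
3 → no match
4 → match
5 → no match — must start with "a"

1, 2, 4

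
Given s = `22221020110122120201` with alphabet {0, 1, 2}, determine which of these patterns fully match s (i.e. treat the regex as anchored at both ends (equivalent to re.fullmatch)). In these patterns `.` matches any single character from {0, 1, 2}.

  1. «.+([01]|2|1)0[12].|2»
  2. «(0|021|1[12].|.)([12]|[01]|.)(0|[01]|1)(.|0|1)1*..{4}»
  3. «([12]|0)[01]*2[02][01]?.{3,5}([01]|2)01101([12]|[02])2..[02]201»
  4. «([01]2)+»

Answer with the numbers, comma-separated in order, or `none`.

3

1 → no match
2 → no match
3 → match
4 → no match — must end with `2`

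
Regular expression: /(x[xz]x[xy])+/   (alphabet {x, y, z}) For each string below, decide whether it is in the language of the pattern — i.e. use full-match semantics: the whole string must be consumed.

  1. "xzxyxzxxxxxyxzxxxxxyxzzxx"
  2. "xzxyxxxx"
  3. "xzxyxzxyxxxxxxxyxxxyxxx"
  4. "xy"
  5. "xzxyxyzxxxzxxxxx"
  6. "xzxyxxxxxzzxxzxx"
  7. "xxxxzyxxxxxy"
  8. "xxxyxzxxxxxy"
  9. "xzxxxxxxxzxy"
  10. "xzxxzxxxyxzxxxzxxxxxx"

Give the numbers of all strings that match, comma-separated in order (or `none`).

2, 8, 9

1 → no match
2 → match
3 → no match
4 → no match
5 → no match
6 → no match
7 → no match
8 → match
9 → match
10 → no match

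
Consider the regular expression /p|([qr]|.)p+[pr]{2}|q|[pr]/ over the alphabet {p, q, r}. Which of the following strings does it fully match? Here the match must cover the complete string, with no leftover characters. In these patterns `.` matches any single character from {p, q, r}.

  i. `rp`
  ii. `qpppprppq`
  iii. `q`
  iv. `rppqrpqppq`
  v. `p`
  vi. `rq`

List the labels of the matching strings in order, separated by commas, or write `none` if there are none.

iii, v

i → no match
ii → no match
iii → match
iv → no match
v → match
vi → no match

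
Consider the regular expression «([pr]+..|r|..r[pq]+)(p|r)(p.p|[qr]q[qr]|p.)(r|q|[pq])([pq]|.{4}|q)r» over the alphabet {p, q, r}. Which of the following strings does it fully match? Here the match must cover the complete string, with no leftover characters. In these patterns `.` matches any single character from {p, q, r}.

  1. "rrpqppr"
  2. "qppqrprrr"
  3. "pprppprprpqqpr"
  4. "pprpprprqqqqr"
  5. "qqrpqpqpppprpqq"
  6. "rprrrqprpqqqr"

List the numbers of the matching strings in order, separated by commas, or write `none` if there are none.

1, 3, 4, 6

1 → match
2 → no match
3 → match
4 → match
5 → no match — must end with "r"
6 → match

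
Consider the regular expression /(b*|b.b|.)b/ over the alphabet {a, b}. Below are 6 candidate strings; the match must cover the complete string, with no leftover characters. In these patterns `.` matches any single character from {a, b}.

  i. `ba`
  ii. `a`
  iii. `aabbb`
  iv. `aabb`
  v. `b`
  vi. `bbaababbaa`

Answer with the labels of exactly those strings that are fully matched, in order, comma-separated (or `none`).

v

i → no match — must end with `b`
ii → no match — must end with `b`
iii → no match
iv → no match
v → match
vi → no match — must end with `b`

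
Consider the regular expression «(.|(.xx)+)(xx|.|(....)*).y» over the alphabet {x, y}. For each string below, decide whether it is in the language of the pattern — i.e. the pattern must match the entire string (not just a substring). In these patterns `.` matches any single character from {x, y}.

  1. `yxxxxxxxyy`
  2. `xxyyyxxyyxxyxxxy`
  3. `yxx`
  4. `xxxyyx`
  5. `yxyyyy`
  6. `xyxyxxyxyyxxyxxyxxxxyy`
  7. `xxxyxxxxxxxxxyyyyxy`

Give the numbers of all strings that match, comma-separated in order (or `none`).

1 → match
2 → no match
3 → no match — must end with `y`
4 → no match — must end with `y`
5 → no match
6 → no match
7 → match

1, 7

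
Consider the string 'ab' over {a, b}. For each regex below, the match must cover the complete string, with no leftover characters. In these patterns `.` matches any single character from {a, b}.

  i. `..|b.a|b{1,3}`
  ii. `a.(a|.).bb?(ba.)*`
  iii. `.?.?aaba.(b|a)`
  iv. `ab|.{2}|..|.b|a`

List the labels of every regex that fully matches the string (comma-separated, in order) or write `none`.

i, iv

i → match
ii → no match
iii → no match
iv → match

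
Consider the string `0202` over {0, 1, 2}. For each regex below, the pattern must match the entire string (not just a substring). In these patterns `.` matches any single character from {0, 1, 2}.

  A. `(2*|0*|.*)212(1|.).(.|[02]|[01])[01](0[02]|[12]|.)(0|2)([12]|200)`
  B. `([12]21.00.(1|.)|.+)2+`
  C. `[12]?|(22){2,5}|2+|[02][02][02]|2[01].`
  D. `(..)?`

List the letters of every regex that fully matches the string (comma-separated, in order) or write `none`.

A → no match
B → match
C → no match
D → no match

B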